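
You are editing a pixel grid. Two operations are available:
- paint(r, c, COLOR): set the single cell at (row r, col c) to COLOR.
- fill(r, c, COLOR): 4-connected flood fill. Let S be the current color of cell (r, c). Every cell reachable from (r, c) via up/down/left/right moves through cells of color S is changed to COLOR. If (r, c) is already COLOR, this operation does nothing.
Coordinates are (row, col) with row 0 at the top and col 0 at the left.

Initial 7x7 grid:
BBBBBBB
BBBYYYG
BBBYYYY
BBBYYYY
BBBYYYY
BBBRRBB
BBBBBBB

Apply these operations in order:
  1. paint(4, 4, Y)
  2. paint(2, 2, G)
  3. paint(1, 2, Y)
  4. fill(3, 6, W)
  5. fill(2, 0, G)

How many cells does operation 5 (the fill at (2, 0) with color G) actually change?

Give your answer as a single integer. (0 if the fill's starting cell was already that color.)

After op 1 paint(4,4,Y):
BBBBBBB
BBBYYYG
BBBYYYY
BBBYYYY
BBBYYYY
BBBRRBB
BBBBBBB
After op 2 paint(2,2,G):
BBBBBBB
BBBYYYG
BBGYYYY
BBBYYYY
BBBYYYY
BBBRRBB
BBBBBBB
After op 3 paint(1,2,Y):
BBBBBBB
BBYYYYG
BBGYYYY
BBBYYYY
BBBYYYY
BBBRRBB
BBBBBBB
After op 4 fill(3,6,W) [16 cells changed]:
BBBBBBB
BBWWWWG
BBGWWWW
BBBWWWW
BBBWWWW
BBBRRBB
BBBBBBB
After op 5 fill(2,0,G) [29 cells changed]:
GGGGGGG
GGWWWWG
GGGWWWW
GGGWWWW
GGGWWWW
GGGRRGG
GGGGGGG

Answer: 29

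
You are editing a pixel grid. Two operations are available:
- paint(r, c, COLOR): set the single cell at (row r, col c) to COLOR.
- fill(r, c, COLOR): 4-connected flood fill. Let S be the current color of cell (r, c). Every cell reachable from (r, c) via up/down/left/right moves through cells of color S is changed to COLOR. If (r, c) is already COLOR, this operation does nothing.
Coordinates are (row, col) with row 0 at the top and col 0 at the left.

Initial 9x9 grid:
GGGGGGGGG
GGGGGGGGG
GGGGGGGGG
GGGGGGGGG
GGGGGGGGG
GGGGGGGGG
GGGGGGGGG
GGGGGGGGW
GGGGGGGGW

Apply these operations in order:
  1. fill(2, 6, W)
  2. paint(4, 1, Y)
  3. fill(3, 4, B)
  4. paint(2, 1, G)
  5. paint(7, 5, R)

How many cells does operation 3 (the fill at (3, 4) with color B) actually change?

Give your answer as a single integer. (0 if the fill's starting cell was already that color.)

After op 1 fill(2,6,W) [79 cells changed]:
WWWWWWWWW
WWWWWWWWW
WWWWWWWWW
WWWWWWWWW
WWWWWWWWW
WWWWWWWWW
WWWWWWWWW
WWWWWWWWW
WWWWWWWWW
After op 2 paint(4,1,Y):
WWWWWWWWW
WWWWWWWWW
WWWWWWWWW
WWWWWWWWW
WYWWWWWWW
WWWWWWWWW
WWWWWWWWW
WWWWWWWWW
WWWWWWWWW
After op 3 fill(3,4,B) [80 cells changed]:
BBBBBBBBB
BBBBBBBBB
BBBBBBBBB
BBBBBBBBB
BYBBBBBBB
BBBBBBBBB
BBBBBBBBB
BBBBBBBBB
BBBBBBBBB

Answer: 80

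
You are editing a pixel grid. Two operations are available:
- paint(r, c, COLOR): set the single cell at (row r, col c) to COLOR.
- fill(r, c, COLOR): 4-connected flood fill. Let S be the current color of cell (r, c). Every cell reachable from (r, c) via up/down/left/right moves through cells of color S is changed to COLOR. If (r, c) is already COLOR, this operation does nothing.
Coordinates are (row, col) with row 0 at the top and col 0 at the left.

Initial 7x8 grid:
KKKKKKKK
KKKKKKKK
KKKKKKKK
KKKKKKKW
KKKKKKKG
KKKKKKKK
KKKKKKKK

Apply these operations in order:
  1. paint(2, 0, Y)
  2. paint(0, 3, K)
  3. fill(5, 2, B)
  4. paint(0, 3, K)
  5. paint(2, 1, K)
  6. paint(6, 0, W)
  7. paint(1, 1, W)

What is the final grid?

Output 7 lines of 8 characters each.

After op 1 paint(2,0,Y):
KKKKKKKK
KKKKKKKK
YKKKKKKK
KKKKKKKW
KKKKKKKG
KKKKKKKK
KKKKKKKK
After op 2 paint(0,3,K):
KKKKKKKK
KKKKKKKK
YKKKKKKK
KKKKKKKW
KKKKKKKG
KKKKKKKK
KKKKKKKK
After op 3 fill(5,2,B) [53 cells changed]:
BBBBBBBB
BBBBBBBB
YBBBBBBB
BBBBBBBW
BBBBBBBG
BBBBBBBB
BBBBBBBB
After op 4 paint(0,3,K):
BBBKBBBB
BBBBBBBB
YBBBBBBB
BBBBBBBW
BBBBBBBG
BBBBBBBB
BBBBBBBB
After op 5 paint(2,1,K):
BBBKBBBB
BBBBBBBB
YKBBBBBB
BBBBBBBW
BBBBBBBG
BBBBBBBB
BBBBBBBB
After op 6 paint(6,0,W):
BBBKBBBB
BBBBBBBB
YKBBBBBB
BBBBBBBW
BBBBBBBG
BBBBBBBB
WBBBBBBB
After op 7 paint(1,1,W):
BBBKBBBB
BWBBBBBB
YKBBBBBB
BBBBBBBW
BBBBBBBG
BBBBBBBB
WBBBBBBB

Answer: BBBKBBBB
BWBBBBBB
YKBBBBBB
BBBBBBBW
BBBBBBBG
BBBBBBBB
WBBBBBBB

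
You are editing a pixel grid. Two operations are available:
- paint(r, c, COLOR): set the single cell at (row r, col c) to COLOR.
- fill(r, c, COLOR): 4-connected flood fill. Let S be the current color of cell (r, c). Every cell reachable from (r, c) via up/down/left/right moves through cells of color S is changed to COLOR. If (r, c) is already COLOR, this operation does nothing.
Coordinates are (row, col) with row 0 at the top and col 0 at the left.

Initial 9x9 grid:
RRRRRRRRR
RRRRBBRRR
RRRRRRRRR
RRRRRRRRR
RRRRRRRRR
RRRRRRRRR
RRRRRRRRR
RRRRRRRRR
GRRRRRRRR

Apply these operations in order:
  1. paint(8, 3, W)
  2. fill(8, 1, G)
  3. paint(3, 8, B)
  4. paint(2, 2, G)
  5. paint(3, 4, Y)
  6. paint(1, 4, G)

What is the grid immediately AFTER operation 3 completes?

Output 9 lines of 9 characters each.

After op 1 paint(8,3,W):
RRRRRRRRR
RRRRBBRRR
RRRRRRRRR
RRRRRRRRR
RRRRRRRRR
RRRRRRRRR
RRRRRRRRR
RRRRRRRRR
GRRWRRRRR
After op 2 fill(8,1,G) [77 cells changed]:
GGGGGGGGG
GGGGBBGGG
GGGGGGGGG
GGGGGGGGG
GGGGGGGGG
GGGGGGGGG
GGGGGGGGG
GGGGGGGGG
GGGWGGGGG
After op 3 paint(3,8,B):
GGGGGGGGG
GGGGBBGGG
GGGGGGGGG
GGGGGGGGB
GGGGGGGGG
GGGGGGGGG
GGGGGGGGG
GGGGGGGGG
GGGWGGGGG

Answer: GGGGGGGGG
GGGGBBGGG
GGGGGGGGG
GGGGGGGGB
GGGGGGGGG
GGGGGGGGG
GGGGGGGGG
GGGGGGGGG
GGGWGGGGG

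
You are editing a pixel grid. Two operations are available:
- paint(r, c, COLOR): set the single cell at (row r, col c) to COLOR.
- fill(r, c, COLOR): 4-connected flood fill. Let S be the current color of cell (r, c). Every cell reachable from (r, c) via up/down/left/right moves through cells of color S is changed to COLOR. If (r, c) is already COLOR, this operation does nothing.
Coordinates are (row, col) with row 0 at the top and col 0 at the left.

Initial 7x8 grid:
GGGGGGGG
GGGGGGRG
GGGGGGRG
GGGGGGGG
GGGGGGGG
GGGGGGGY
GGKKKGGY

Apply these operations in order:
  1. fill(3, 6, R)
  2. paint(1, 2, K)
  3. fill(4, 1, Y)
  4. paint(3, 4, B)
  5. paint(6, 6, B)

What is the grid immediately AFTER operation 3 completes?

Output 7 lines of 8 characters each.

After op 1 fill(3,6,R) [49 cells changed]:
RRRRRRRR
RRRRRRRR
RRRRRRRR
RRRRRRRR
RRRRRRRR
RRRRRRRY
RRKKKRRY
After op 2 paint(1,2,K):
RRRRRRRR
RRKRRRRR
RRRRRRRR
RRRRRRRR
RRRRRRRR
RRRRRRRY
RRKKKRRY
After op 3 fill(4,1,Y) [50 cells changed]:
YYYYYYYY
YYKYYYYY
YYYYYYYY
YYYYYYYY
YYYYYYYY
YYYYYYYY
YYKKKYYY

Answer: YYYYYYYY
YYKYYYYY
YYYYYYYY
YYYYYYYY
YYYYYYYY
YYYYYYYY
YYKKKYYY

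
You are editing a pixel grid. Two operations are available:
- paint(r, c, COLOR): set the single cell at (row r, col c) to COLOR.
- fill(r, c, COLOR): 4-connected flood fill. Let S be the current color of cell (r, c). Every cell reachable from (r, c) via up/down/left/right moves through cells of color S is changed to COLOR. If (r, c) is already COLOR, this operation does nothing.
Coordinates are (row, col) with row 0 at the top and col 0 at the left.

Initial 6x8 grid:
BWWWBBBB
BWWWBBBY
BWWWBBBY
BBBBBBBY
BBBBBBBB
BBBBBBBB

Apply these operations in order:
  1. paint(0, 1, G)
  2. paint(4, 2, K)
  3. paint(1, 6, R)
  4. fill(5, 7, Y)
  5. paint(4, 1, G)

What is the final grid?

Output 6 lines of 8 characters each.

Answer: YGWWYYYY
YWWWYYRY
YWWWYYYY
YYYYYYYY
YGKYYYYY
YYYYYYYY

Derivation:
After op 1 paint(0,1,G):
BGWWBBBB
BWWWBBBY
BWWWBBBY
BBBBBBBY
BBBBBBBB
BBBBBBBB
After op 2 paint(4,2,K):
BGWWBBBB
BWWWBBBY
BWWWBBBY
BBBBBBBY
BBKBBBBB
BBBBBBBB
After op 3 paint(1,6,R):
BGWWBBBB
BWWWBBRY
BWWWBBBY
BBBBBBBY
BBKBBBBB
BBBBBBBB
After op 4 fill(5,7,Y) [34 cells changed]:
YGWWYYYY
YWWWYYRY
YWWWYYYY
YYYYYYYY
YYKYYYYY
YYYYYYYY
After op 5 paint(4,1,G):
YGWWYYYY
YWWWYYRY
YWWWYYYY
YYYYYYYY
YGKYYYYY
YYYYYYYY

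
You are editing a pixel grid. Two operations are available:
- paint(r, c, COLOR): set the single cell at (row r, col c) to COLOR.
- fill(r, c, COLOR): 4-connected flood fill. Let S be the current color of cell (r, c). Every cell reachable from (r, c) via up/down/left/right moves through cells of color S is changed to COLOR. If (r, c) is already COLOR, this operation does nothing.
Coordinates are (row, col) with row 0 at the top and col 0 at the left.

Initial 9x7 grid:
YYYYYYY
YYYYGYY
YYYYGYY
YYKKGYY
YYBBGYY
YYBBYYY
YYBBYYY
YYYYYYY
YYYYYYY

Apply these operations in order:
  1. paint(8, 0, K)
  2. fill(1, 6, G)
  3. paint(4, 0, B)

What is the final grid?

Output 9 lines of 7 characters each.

After op 1 paint(8,0,K):
YYYYYYY
YYYYGYY
YYYYGYY
YYKKGYY
YYBBGYY
YYBBYYY
YYBBYYY
YYYYYYY
KYYYYYY
After op 2 fill(1,6,G) [50 cells changed]:
GGGGGGG
GGGGGGG
GGGGGGG
GGKKGGG
GGBBGGG
GGBBGGG
GGBBGGG
GGGGGGG
KGGGGGG
After op 3 paint(4,0,B):
GGGGGGG
GGGGGGG
GGGGGGG
GGKKGGG
BGBBGGG
GGBBGGG
GGBBGGG
GGGGGGG
KGGGGGG

Answer: GGGGGGG
GGGGGGG
GGGGGGG
GGKKGGG
BGBBGGG
GGBBGGG
GGBBGGG
GGGGGGG
KGGGGGG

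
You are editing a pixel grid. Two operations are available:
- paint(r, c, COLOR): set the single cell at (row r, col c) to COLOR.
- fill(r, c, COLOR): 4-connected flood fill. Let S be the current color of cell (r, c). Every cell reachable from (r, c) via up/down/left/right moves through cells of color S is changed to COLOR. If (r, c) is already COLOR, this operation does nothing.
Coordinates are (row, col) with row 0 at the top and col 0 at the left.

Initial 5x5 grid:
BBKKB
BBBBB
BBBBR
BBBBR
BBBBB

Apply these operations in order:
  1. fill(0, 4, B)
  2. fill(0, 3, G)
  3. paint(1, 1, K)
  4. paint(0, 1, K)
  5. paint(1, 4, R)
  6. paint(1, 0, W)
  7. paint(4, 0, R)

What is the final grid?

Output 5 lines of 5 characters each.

Answer: BKGGB
WKBBR
BBBBR
BBBBR
RBBBB

Derivation:
After op 1 fill(0,4,B) [0 cells changed]:
BBKKB
BBBBB
BBBBR
BBBBR
BBBBB
After op 2 fill(0,3,G) [2 cells changed]:
BBGGB
BBBBB
BBBBR
BBBBR
BBBBB
After op 3 paint(1,1,K):
BBGGB
BKBBB
BBBBR
BBBBR
BBBBB
After op 4 paint(0,1,K):
BKGGB
BKBBB
BBBBR
BBBBR
BBBBB
After op 5 paint(1,4,R):
BKGGB
BKBBR
BBBBR
BBBBR
BBBBB
After op 6 paint(1,0,W):
BKGGB
WKBBR
BBBBR
BBBBR
BBBBB
After op 7 paint(4,0,R):
BKGGB
WKBBR
BBBBR
BBBBR
RBBBB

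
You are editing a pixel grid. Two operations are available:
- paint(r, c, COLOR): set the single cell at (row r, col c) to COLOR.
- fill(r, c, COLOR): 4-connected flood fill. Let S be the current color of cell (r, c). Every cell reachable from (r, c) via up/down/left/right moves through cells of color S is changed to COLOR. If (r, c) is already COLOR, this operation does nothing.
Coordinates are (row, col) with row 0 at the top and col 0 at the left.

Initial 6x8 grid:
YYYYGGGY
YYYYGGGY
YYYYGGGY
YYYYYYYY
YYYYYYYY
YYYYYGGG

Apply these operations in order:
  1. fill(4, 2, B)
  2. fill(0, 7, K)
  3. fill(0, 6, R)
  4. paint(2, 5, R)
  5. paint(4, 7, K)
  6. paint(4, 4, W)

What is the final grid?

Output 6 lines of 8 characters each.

Answer: KKKKRRRK
KKKKRRRK
KKKKRRRK
KKKKKKKK
KKKKWKKK
KKKKKGGG

Derivation:
After op 1 fill(4,2,B) [36 cells changed]:
BBBBGGGB
BBBBGGGB
BBBBGGGB
BBBBBBBB
BBBBBBBB
BBBBBGGG
After op 2 fill(0,7,K) [36 cells changed]:
KKKKGGGK
KKKKGGGK
KKKKGGGK
KKKKKKKK
KKKKKKKK
KKKKKGGG
After op 3 fill(0,6,R) [9 cells changed]:
KKKKRRRK
KKKKRRRK
KKKKRRRK
KKKKKKKK
KKKKKKKK
KKKKKGGG
After op 4 paint(2,5,R):
KKKKRRRK
KKKKRRRK
KKKKRRRK
KKKKKKKK
KKKKKKKK
KKKKKGGG
After op 5 paint(4,7,K):
KKKKRRRK
KKKKRRRK
KKKKRRRK
KKKKKKKK
KKKKKKKK
KKKKKGGG
After op 6 paint(4,4,W):
KKKKRRRK
KKKKRRRK
KKKKRRRK
KKKKKKKK
KKKKWKKK
KKKKKGGG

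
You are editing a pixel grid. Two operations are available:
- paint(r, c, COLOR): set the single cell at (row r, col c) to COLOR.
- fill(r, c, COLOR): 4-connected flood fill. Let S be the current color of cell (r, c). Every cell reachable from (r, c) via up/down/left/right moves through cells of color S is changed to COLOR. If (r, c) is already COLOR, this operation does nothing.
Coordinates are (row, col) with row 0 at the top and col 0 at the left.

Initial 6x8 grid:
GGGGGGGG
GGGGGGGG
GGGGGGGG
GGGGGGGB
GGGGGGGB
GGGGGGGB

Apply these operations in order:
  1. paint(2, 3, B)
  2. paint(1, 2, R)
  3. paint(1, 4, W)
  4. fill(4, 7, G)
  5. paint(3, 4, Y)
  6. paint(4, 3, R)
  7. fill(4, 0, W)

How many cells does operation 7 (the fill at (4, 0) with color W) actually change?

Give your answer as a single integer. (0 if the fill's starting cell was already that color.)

After op 1 paint(2,3,B):
GGGGGGGG
GGGGGGGG
GGGBGGGG
GGGGGGGB
GGGGGGGB
GGGGGGGB
After op 2 paint(1,2,R):
GGGGGGGG
GGRGGGGG
GGGBGGGG
GGGGGGGB
GGGGGGGB
GGGGGGGB
After op 3 paint(1,4,W):
GGGGGGGG
GGRGWGGG
GGGBGGGG
GGGGGGGB
GGGGGGGB
GGGGGGGB
After op 4 fill(4,7,G) [3 cells changed]:
GGGGGGGG
GGRGWGGG
GGGBGGGG
GGGGGGGG
GGGGGGGG
GGGGGGGG
After op 5 paint(3,4,Y):
GGGGGGGG
GGRGWGGG
GGGBGGGG
GGGGYGGG
GGGGGGGG
GGGGGGGG
After op 6 paint(4,3,R):
GGGGGGGG
GGRGWGGG
GGGBGGGG
GGGGYGGG
GGGRGGGG
GGGGGGGG
After op 7 fill(4,0,W) [43 cells changed]:
WWWWWWWW
WWRWWWWW
WWWBWWWW
WWWWYWWW
WWWRWWWW
WWWWWWWW

Answer: 43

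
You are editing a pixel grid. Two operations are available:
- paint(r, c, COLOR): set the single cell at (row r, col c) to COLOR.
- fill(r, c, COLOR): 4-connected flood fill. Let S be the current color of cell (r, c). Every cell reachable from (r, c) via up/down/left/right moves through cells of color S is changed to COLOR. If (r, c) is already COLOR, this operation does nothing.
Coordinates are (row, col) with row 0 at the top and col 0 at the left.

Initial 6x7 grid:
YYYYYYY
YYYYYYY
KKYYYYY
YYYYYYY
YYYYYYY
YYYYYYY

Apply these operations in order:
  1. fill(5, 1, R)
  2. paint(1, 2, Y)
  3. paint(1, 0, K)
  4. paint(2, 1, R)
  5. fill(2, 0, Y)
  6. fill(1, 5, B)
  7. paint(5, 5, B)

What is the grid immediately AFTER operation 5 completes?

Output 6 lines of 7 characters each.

After op 1 fill(5,1,R) [40 cells changed]:
RRRRRRR
RRRRRRR
KKRRRRR
RRRRRRR
RRRRRRR
RRRRRRR
After op 2 paint(1,2,Y):
RRRRRRR
RRYRRRR
KKRRRRR
RRRRRRR
RRRRRRR
RRRRRRR
After op 3 paint(1,0,K):
RRRRRRR
KRYRRRR
KKRRRRR
RRRRRRR
RRRRRRR
RRRRRRR
After op 4 paint(2,1,R):
RRRRRRR
KRYRRRR
KRRRRRR
RRRRRRR
RRRRRRR
RRRRRRR
After op 5 fill(2,0,Y) [2 cells changed]:
RRRRRRR
YRYRRRR
YRRRRRR
RRRRRRR
RRRRRRR
RRRRRRR

Answer: RRRRRRR
YRYRRRR
YRRRRRR
RRRRRRR
RRRRRRR
RRRRRRR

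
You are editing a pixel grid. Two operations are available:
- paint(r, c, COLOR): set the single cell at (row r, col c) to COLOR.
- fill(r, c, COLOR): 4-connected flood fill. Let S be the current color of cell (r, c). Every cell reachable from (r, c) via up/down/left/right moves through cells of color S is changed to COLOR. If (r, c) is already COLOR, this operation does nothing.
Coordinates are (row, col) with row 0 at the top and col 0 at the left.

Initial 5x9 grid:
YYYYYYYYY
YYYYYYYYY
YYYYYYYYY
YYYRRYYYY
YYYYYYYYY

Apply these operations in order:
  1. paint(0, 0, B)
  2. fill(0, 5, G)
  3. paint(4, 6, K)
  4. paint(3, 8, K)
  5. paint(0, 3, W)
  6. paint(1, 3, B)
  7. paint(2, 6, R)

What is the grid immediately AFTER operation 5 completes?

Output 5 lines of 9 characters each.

After op 1 paint(0,0,B):
BYYYYYYYY
YYYYYYYYY
YYYYYYYYY
YYYRRYYYY
YYYYYYYYY
After op 2 fill(0,5,G) [42 cells changed]:
BGGGGGGGG
GGGGGGGGG
GGGGGGGGG
GGGRRGGGG
GGGGGGGGG
After op 3 paint(4,6,K):
BGGGGGGGG
GGGGGGGGG
GGGGGGGGG
GGGRRGGGG
GGGGGGKGG
After op 4 paint(3,8,K):
BGGGGGGGG
GGGGGGGGG
GGGGGGGGG
GGGRRGGGK
GGGGGGKGG
After op 5 paint(0,3,W):
BGGWGGGGG
GGGGGGGGG
GGGGGGGGG
GGGRRGGGK
GGGGGGKGG

Answer: BGGWGGGGG
GGGGGGGGG
GGGGGGGGG
GGGRRGGGK
GGGGGGKGG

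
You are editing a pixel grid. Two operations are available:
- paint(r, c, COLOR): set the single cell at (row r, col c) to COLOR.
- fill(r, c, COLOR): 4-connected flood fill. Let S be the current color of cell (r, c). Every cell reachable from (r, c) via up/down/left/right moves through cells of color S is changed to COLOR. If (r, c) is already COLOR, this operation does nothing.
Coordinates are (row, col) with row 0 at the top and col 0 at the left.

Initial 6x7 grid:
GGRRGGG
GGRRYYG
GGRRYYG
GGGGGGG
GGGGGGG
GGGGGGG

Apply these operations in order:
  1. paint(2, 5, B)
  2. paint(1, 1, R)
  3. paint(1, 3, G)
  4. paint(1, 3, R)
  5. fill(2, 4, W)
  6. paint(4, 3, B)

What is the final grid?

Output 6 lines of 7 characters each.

After op 1 paint(2,5,B):
GGRRGGG
GGRRYYG
GGRRYBG
GGGGGGG
GGGGGGG
GGGGGGG
After op 2 paint(1,1,R):
GGRRGGG
GRRRYYG
GGRRYBG
GGGGGGG
GGGGGGG
GGGGGGG
After op 3 paint(1,3,G):
GGRRGGG
GRRGYYG
GGRRYBG
GGGGGGG
GGGGGGG
GGGGGGG
After op 4 paint(1,3,R):
GGRRGGG
GRRRYYG
GGRRYBG
GGGGGGG
GGGGGGG
GGGGGGG
After op 5 fill(2,4,W) [3 cells changed]:
GGRRGGG
GRRRWWG
GGRRWBG
GGGGGGG
GGGGGGG
GGGGGGG
After op 6 paint(4,3,B):
GGRRGGG
GRRRWWG
GGRRWBG
GGGGGGG
GGGBGGG
GGGGGGG

Answer: GGRRGGG
GRRRWWG
GGRRWBG
GGGGGGG
GGGBGGG
GGGGGGG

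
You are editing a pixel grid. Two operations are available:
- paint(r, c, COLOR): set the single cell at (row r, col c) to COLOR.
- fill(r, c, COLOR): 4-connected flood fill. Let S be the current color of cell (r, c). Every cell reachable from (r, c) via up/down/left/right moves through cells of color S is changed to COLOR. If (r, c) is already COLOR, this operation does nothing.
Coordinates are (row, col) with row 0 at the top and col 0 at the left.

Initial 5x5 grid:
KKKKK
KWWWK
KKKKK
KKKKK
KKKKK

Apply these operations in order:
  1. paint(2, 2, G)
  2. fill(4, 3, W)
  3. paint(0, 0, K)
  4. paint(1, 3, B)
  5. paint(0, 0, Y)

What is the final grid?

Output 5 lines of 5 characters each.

After op 1 paint(2,2,G):
KKKKK
KWWWK
KKGKK
KKKKK
KKKKK
After op 2 fill(4,3,W) [21 cells changed]:
WWWWW
WWWWW
WWGWW
WWWWW
WWWWW
After op 3 paint(0,0,K):
KWWWW
WWWWW
WWGWW
WWWWW
WWWWW
After op 4 paint(1,3,B):
KWWWW
WWWBW
WWGWW
WWWWW
WWWWW
After op 5 paint(0,0,Y):
YWWWW
WWWBW
WWGWW
WWWWW
WWWWW

Answer: YWWWW
WWWBW
WWGWW
WWWWW
WWWWW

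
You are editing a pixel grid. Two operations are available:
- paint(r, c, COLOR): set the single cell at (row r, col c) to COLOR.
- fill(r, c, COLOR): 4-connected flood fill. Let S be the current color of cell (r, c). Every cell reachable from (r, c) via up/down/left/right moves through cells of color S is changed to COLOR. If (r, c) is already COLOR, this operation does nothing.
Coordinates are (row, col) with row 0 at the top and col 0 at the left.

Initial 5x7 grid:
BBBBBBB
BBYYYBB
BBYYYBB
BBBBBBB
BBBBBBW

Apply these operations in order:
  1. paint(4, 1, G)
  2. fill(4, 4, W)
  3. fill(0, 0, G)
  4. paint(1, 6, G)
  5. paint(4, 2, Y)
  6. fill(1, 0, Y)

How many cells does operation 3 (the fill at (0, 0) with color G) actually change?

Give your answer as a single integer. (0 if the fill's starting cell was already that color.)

Answer: 28

Derivation:
After op 1 paint(4,1,G):
BBBBBBB
BBYYYBB
BBYYYBB
BBBBBBB
BGBBBBW
After op 2 fill(4,4,W) [27 cells changed]:
WWWWWWW
WWYYYWW
WWYYYWW
WWWWWWW
WGWWWWW
After op 3 fill(0,0,G) [28 cells changed]:
GGGGGGG
GGYYYGG
GGYYYGG
GGGGGGG
GGGGGGG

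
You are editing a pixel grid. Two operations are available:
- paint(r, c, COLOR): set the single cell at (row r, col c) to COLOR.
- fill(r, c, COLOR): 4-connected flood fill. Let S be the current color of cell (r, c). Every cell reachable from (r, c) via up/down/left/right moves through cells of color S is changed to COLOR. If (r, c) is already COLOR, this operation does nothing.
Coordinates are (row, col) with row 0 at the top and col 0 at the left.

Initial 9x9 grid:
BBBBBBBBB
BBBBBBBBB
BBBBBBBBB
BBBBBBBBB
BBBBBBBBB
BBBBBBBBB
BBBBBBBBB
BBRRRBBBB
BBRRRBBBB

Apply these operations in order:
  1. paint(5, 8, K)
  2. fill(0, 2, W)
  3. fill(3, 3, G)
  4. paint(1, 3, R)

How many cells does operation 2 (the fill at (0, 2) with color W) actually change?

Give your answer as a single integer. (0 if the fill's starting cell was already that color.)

Answer: 74

Derivation:
After op 1 paint(5,8,K):
BBBBBBBBB
BBBBBBBBB
BBBBBBBBB
BBBBBBBBB
BBBBBBBBB
BBBBBBBBK
BBBBBBBBB
BBRRRBBBB
BBRRRBBBB
After op 2 fill(0,2,W) [74 cells changed]:
WWWWWWWWW
WWWWWWWWW
WWWWWWWWW
WWWWWWWWW
WWWWWWWWW
WWWWWWWWK
WWWWWWWWW
WWRRRWWWW
WWRRRWWWW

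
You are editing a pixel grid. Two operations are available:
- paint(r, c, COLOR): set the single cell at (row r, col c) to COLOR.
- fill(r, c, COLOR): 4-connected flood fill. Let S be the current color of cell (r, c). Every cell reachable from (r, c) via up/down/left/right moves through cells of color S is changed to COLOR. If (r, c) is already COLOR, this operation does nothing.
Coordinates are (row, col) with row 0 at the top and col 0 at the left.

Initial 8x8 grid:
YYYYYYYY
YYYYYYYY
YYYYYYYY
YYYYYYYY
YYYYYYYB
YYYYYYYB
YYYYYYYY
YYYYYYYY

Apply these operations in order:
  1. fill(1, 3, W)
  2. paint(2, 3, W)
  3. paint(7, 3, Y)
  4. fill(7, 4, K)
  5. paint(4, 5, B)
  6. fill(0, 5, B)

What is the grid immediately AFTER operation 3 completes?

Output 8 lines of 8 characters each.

Answer: WWWWWWWW
WWWWWWWW
WWWWWWWW
WWWWWWWW
WWWWWWWB
WWWWWWWB
WWWWWWWW
WWWYWWWW

Derivation:
After op 1 fill(1,3,W) [62 cells changed]:
WWWWWWWW
WWWWWWWW
WWWWWWWW
WWWWWWWW
WWWWWWWB
WWWWWWWB
WWWWWWWW
WWWWWWWW
After op 2 paint(2,3,W):
WWWWWWWW
WWWWWWWW
WWWWWWWW
WWWWWWWW
WWWWWWWB
WWWWWWWB
WWWWWWWW
WWWWWWWW
After op 3 paint(7,3,Y):
WWWWWWWW
WWWWWWWW
WWWWWWWW
WWWWWWWW
WWWWWWWB
WWWWWWWB
WWWWWWWW
WWWYWWWW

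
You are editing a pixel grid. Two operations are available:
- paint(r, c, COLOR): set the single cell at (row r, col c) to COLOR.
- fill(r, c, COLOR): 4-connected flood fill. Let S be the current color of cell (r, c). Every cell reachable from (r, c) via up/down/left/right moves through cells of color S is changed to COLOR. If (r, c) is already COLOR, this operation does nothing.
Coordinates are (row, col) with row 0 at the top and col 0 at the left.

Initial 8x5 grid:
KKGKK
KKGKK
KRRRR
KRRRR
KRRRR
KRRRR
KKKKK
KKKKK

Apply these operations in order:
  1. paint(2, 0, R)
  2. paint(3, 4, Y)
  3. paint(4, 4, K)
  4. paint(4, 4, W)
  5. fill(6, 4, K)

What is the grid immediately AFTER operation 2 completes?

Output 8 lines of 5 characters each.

After op 1 paint(2,0,R):
KKGKK
KKGKK
RRRRR
KRRRR
KRRRR
KRRRR
KKKKK
KKKKK
After op 2 paint(3,4,Y):
KKGKK
KKGKK
RRRRR
KRRRY
KRRRR
KRRRR
KKKKK
KKKKK

Answer: KKGKK
KKGKK
RRRRR
KRRRY
KRRRR
KRRRR
KKKKK
KKKKK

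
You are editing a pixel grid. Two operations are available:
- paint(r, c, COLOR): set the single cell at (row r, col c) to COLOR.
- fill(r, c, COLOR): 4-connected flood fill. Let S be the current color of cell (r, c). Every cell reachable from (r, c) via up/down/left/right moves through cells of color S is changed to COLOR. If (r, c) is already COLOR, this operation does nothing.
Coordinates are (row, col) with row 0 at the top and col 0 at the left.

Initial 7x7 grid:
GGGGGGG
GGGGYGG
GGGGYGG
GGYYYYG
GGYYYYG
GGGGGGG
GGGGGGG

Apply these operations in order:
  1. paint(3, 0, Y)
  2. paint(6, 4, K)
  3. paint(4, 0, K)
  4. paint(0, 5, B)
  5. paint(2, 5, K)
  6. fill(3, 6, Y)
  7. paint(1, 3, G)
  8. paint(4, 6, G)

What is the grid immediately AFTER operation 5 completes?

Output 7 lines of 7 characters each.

After op 1 paint(3,0,Y):
GGGGGGG
GGGGYGG
GGGGYGG
YGYYYYG
GGYYYYG
GGGGGGG
GGGGGGG
After op 2 paint(6,4,K):
GGGGGGG
GGGGYGG
GGGGYGG
YGYYYYG
GGYYYYG
GGGGGGG
GGGGKGG
After op 3 paint(4,0,K):
GGGGGGG
GGGGYGG
GGGGYGG
YGYYYYG
KGYYYYG
GGGGGGG
GGGGKGG
After op 4 paint(0,5,B):
GGGGGBG
GGGGYGG
GGGGYGG
YGYYYYG
KGYYYYG
GGGGGGG
GGGGKGG
After op 5 paint(2,5,K):
GGGGGBG
GGGGYGG
GGGGYKG
YGYYYYG
KGYYYYG
GGGGGGG
GGGGKGG

Answer: GGGGGBG
GGGGYGG
GGGGYKG
YGYYYYG
KGYYYYG
GGGGGGG
GGGGKGG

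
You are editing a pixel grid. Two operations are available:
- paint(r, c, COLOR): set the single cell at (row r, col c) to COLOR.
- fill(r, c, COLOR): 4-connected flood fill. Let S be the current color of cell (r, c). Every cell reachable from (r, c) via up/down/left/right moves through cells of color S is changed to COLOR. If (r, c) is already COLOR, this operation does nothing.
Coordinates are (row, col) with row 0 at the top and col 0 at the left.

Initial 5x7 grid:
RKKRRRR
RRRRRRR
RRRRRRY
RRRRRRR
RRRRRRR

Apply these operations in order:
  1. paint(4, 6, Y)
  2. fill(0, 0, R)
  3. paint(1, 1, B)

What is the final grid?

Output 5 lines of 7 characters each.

Answer: RKKRRRR
RBRRRRR
RRRRRRY
RRRRRRR
RRRRRRY

Derivation:
After op 1 paint(4,6,Y):
RKKRRRR
RRRRRRR
RRRRRRY
RRRRRRR
RRRRRRY
After op 2 fill(0,0,R) [0 cells changed]:
RKKRRRR
RRRRRRR
RRRRRRY
RRRRRRR
RRRRRRY
After op 3 paint(1,1,B):
RKKRRRR
RBRRRRR
RRRRRRY
RRRRRRR
RRRRRRY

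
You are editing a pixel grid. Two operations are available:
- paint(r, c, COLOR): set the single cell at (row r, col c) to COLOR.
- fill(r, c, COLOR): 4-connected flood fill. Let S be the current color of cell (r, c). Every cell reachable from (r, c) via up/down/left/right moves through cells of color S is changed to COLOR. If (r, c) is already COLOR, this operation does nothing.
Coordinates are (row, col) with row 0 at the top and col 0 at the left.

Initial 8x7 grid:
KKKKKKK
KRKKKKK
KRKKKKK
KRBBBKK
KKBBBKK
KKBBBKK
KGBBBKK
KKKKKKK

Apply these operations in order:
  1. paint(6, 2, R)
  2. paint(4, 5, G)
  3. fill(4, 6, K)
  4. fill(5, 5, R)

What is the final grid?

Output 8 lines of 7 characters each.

Answer: RRRRRRR
RRRRRRR
RRRRRRR
RRBBBRR
RRBBBGR
RRBBBRR
RGRBBRR
RRRRRRR

Derivation:
After op 1 paint(6,2,R):
KKKKKKK
KRKKKKK
KRKKKKK
KRBBBKK
KKBBBKK
KKBBBKK
KGRBBKK
KKKKKKK
After op 2 paint(4,5,G):
KKKKKKK
KRKKKKK
KRKKKKK
KRBBBKK
KKBBBGK
KKBBBKK
KGRBBKK
KKKKKKK
After op 3 fill(4,6,K) [0 cells changed]:
KKKKKKK
KRKKKKK
KRKKKKK
KRBBBKK
KKBBBGK
KKBBBKK
KGRBBKK
KKKKKKK
After op 4 fill(5,5,R) [39 cells changed]:
RRRRRRR
RRRRRRR
RRRRRRR
RRBBBRR
RRBBBGR
RRBBBRR
RGRBBRR
RRRRRRR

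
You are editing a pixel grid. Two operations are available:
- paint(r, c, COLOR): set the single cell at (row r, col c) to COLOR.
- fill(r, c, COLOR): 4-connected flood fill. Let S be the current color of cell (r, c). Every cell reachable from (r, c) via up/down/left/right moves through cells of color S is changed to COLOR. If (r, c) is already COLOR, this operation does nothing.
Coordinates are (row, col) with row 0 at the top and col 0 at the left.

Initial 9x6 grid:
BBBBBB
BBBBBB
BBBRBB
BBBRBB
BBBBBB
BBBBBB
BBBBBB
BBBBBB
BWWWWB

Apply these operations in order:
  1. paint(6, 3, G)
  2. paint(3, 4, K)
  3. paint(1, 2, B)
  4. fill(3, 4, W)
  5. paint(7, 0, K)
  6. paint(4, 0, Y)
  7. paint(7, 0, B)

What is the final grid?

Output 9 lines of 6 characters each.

Answer: BBBBBB
BBBBBB
BBBRBB
BBBRWB
YBBBBB
BBBBBB
BBBGBB
BBBBBB
BWWWWB

Derivation:
After op 1 paint(6,3,G):
BBBBBB
BBBBBB
BBBRBB
BBBRBB
BBBBBB
BBBBBB
BBBGBB
BBBBBB
BWWWWB
After op 2 paint(3,4,K):
BBBBBB
BBBBBB
BBBRBB
BBBRKB
BBBBBB
BBBBBB
BBBGBB
BBBBBB
BWWWWB
After op 3 paint(1,2,B):
BBBBBB
BBBBBB
BBBRBB
BBBRKB
BBBBBB
BBBBBB
BBBGBB
BBBBBB
BWWWWB
After op 4 fill(3,4,W) [1 cells changed]:
BBBBBB
BBBBBB
BBBRBB
BBBRWB
BBBBBB
BBBBBB
BBBGBB
BBBBBB
BWWWWB
After op 5 paint(7,0,K):
BBBBBB
BBBBBB
BBBRBB
BBBRWB
BBBBBB
BBBBBB
BBBGBB
KBBBBB
BWWWWB
After op 6 paint(4,0,Y):
BBBBBB
BBBBBB
BBBRBB
BBBRWB
YBBBBB
BBBBBB
BBBGBB
KBBBBB
BWWWWB
After op 7 paint(7,0,B):
BBBBBB
BBBBBB
BBBRBB
BBBRWB
YBBBBB
BBBBBB
BBBGBB
BBBBBB
BWWWWB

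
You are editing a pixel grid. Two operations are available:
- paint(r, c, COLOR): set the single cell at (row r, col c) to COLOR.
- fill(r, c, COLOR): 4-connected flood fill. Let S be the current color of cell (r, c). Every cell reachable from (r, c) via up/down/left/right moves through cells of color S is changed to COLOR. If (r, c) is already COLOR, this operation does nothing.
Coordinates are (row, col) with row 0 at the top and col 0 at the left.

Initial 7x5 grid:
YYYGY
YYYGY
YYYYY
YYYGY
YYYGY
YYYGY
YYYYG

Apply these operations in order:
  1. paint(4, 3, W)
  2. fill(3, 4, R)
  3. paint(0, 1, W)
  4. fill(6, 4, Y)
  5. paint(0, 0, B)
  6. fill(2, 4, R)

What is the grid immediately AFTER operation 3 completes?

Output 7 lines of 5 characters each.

Answer: RWRGR
RRRGR
RRRRR
RRRGR
RRRWR
RRRGR
RRRRG

Derivation:
After op 1 paint(4,3,W):
YYYGY
YYYGY
YYYYY
YYYGY
YYYWY
YYYGY
YYYYG
After op 2 fill(3,4,R) [29 cells changed]:
RRRGR
RRRGR
RRRRR
RRRGR
RRRWR
RRRGR
RRRRG
After op 3 paint(0,1,W):
RWRGR
RRRGR
RRRRR
RRRGR
RRRWR
RRRGR
RRRRG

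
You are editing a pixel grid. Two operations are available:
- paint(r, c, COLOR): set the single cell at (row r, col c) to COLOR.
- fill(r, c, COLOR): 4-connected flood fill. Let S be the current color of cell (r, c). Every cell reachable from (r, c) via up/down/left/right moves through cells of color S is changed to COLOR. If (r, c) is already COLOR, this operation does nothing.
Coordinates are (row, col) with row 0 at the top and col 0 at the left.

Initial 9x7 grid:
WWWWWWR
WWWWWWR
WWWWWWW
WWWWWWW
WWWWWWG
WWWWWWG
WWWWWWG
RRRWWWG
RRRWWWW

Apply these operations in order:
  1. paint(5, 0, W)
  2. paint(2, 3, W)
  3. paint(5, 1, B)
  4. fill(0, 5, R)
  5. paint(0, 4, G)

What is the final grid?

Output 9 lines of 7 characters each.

After op 1 paint(5,0,W):
WWWWWWR
WWWWWWR
WWWWWWW
WWWWWWW
WWWWWWG
WWWWWWG
WWWWWWG
RRRWWWG
RRRWWWW
After op 2 paint(2,3,W):
WWWWWWR
WWWWWWR
WWWWWWW
WWWWWWW
WWWWWWG
WWWWWWG
WWWWWWG
RRRWWWG
RRRWWWW
After op 3 paint(5,1,B):
WWWWWWR
WWWWWWR
WWWWWWW
WWWWWWW
WWWWWWG
WBWWWWG
WWWWWWG
RRRWWWG
RRRWWWW
After op 4 fill(0,5,R) [50 cells changed]:
RRRRRRR
RRRRRRR
RRRRRRR
RRRRRRR
RRRRRRG
RBRRRRG
RRRRRRG
RRRRRRG
RRRRRRR
After op 5 paint(0,4,G):
RRRRGRR
RRRRRRR
RRRRRRR
RRRRRRR
RRRRRRG
RBRRRRG
RRRRRRG
RRRRRRG
RRRRRRR

Answer: RRRRGRR
RRRRRRR
RRRRRRR
RRRRRRR
RRRRRRG
RBRRRRG
RRRRRRG
RRRRRRG
RRRRRRR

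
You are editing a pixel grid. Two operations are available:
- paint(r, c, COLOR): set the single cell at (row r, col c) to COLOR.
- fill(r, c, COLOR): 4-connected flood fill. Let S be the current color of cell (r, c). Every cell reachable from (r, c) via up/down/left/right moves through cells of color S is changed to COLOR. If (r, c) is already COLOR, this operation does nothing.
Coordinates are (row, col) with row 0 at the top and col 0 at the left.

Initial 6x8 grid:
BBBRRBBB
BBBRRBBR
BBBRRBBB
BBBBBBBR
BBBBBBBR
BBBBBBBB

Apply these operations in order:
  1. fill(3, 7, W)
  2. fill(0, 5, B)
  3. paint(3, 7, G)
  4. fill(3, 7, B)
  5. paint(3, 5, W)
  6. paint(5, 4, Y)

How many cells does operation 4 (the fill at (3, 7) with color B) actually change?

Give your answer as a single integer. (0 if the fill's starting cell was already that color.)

Answer: 1

Derivation:
After op 1 fill(3,7,W) [2 cells changed]:
BBBRRBBB
BBBRRBBR
BBBRRBBB
BBBBBBBW
BBBBBBBW
BBBBBBBB
After op 2 fill(0,5,B) [0 cells changed]:
BBBRRBBB
BBBRRBBR
BBBRRBBB
BBBBBBBW
BBBBBBBW
BBBBBBBB
After op 3 paint(3,7,G):
BBBRRBBB
BBBRRBBR
BBBRRBBB
BBBBBBBG
BBBBBBBW
BBBBBBBB
After op 4 fill(3,7,B) [1 cells changed]:
BBBRRBBB
BBBRRBBR
BBBRRBBB
BBBBBBBB
BBBBBBBW
BBBBBBBB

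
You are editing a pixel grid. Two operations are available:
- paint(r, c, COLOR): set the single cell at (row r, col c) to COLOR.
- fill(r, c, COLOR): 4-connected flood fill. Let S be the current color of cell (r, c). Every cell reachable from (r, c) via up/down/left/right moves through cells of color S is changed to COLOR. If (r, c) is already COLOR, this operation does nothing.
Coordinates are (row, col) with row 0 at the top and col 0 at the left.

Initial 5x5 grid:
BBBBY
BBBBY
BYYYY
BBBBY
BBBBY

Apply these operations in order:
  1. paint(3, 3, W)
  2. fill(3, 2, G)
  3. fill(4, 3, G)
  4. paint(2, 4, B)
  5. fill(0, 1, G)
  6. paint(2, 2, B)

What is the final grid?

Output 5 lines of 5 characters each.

Answer: GGGGY
GGGGY
GYBYB
GGGWY
GGGGY

Derivation:
After op 1 paint(3,3,W):
BBBBY
BBBBY
BYYYY
BBBWY
BBBBY
After op 2 fill(3,2,G) [16 cells changed]:
GGGGY
GGGGY
GYYYY
GGGWY
GGGGY
After op 3 fill(4,3,G) [0 cells changed]:
GGGGY
GGGGY
GYYYY
GGGWY
GGGGY
After op 4 paint(2,4,B):
GGGGY
GGGGY
GYYYB
GGGWY
GGGGY
After op 5 fill(0,1,G) [0 cells changed]:
GGGGY
GGGGY
GYYYB
GGGWY
GGGGY
After op 6 paint(2,2,B):
GGGGY
GGGGY
GYBYB
GGGWY
GGGGY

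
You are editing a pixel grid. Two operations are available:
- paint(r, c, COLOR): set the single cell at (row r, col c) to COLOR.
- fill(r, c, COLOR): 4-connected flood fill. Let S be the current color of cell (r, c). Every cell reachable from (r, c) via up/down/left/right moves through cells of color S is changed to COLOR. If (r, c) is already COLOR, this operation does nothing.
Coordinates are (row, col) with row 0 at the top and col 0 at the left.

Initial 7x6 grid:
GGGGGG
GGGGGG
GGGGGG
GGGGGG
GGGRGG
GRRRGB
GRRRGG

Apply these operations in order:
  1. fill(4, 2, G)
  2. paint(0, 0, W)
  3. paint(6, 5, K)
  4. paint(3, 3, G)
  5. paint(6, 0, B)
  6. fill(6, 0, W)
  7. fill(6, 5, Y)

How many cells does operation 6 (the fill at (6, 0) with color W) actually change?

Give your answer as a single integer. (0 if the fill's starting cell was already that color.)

Answer: 1

Derivation:
After op 1 fill(4,2,G) [0 cells changed]:
GGGGGG
GGGGGG
GGGGGG
GGGGGG
GGGRGG
GRRRGB
GRRRGG
After op 2 paint(0,0,W):
WGGGGG
GGGGGG
GGGGGG
GGGGGG
GGGRGG
GRRRGB
GRRRGG
After op 3 paint(6,5,K):
WGGGGG
GGGGGG
GGGGGG
GGGGGG
GGGRGG
GRRRGB
GRRRGK
After op 4 paint(3,3,G):
WGGGGG
GGGGGG
GGGGGG
GGGGGG
GGGRGG
GRRRGB
GRRRGK
After op 5 paint(6,0,B):
WGGGGG
GGGGGG
GGGGGG
GGGGGG
GGGRGG
GRRRGB
BRRRGK
After op 6 fill(6,0,W) [1 cells changed]:
WGGGGG
GGGGGG
GGGGGG
GGGGGG
GGGRGG
GRRRGB
WRRRGK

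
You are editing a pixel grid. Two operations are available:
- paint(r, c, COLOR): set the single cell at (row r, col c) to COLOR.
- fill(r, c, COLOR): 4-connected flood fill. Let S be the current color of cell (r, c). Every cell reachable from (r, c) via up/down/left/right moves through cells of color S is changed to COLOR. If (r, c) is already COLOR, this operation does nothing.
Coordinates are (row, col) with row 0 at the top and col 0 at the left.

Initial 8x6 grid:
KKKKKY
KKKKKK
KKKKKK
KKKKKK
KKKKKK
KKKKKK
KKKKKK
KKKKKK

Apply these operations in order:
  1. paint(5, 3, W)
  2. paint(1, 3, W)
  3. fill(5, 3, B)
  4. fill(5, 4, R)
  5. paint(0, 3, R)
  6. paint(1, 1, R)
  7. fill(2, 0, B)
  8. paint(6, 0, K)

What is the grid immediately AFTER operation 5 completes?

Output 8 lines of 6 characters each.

After op 1 paint(5,3,W):
KKKKKY
KKKKKK
KKKKKK
KKKKKK
KKKKKK
KKKWKK
KKKKKK
KKKKKK
After op 2 paint(1,3,W):
KKKKKY
KKKWKK
KKKKKK
KKKKKK
KKKKKK
KKKWKK
KKKKKK
KKKKKK
After op 3 fill(5,3,B) [1 cells changed]:
KKKKKY
KKKWKK
KKKKKK
KKKKKK
KKKKKK
KKKBKK
KKKKKK
KKKKKK
After op 4 fill(5,4,R) [45 cells changed]:
RRRRRY
RRRWRR
RRRRRR
RRRRRR
RRRRRR
RRRBRR
RRRRRR
RRRRRR
After op 5 paint(0,3,R):
RRRRRY
RRRWRR
RRRRRR
RRRRRR
RRRRRR
RRRBRR
RRRRRR
RRRRRR

Answer: RRRRRY
RRRWRR
RRRRRR
RRRRRR
RRRRRR
RRRBRR
RRRRRR
RRRRRR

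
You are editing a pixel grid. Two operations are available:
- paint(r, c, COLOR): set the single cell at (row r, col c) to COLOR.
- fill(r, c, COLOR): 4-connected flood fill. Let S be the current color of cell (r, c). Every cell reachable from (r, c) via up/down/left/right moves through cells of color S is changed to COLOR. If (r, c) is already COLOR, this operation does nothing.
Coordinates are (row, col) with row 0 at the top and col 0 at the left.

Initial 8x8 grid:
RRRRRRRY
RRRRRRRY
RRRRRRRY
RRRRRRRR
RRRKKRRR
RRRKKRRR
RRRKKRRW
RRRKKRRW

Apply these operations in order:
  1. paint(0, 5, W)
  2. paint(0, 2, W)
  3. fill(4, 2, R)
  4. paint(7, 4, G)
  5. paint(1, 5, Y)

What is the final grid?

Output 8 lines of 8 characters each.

After op 1 paint(0,5,W):
RRRRRWRY
RRRRRRRY
RRRRRRRY
RRRRRRRR
RRRKKRRR
RRRKKRRR
RRRKKRRW
RRRKKRRW
After op 2 paint(0,2,W):
RRWRRWRY
RRRRRRRY
RRRRRRRY
RRRRRRRR
RRRKKRRR
RRRKKRRR
RRRKKRRW
RRRKKRRW
After op 3 fill(4,2,R) [0 cells changed]:
RRWRRWRY
RRRRRRRY
RRRRRRRY
RRRRRRRR
RRRKKRRR
RRRKKRRR
RRRKKRRW
RRRKKRRW
After op 4 paint(7,4,G):
RRWRRWRY
RRRRRRRY
RRRRRRRY
RRRRRRRR
RRRKKRRR
RRRKKRRR
RRRKKRRW
RRRKGRRW
After op 5 paint(1,5,Y):
RRWRRWRY
RRRRRYRY
RRRRRRRY
RRRRRRRR
RRRKKRRR
RRRKKRRR
RRRKKRRW
RRRKGRRW

Answer: RRWRRWRY
RRRRRYRY
RRRRRRRY
RRRRRRRR
RRRKKRRR
RRRKKRRR
RRRKKRRW
RRRKGRRW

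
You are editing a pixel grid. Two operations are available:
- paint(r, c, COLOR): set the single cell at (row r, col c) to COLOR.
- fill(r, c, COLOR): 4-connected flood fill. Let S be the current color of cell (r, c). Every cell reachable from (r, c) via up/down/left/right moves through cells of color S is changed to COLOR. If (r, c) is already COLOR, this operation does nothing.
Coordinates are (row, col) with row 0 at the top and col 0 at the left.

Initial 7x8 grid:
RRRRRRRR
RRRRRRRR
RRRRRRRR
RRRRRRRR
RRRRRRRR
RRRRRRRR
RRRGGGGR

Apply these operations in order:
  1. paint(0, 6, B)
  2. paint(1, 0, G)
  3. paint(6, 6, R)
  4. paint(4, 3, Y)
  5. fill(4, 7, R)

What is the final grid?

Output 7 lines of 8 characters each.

After op 1 paint(0,6,B):
RRRRRRBR
RRRRRRRR
RRRRRRRR
RRRRRRRR
RRRRRRRR
RRRRRRRR
RRRGGGGR
After op 2 paint(1,0,G):
RRRRRRBR
GRRRRRRR
RRRRRRRR
RRRRRRRR
RRRRRRRR
RRRRRRRR
RRRGGGGR
After op 3 paint(6,6,R):
RRRRRRBR
GRRRRRRR
RRRRRRRR
RRRRRRRR
RRRRRRRR
RRRRRRRR
RRRGGGRR
After op 4 paint(4,3,Y):
RRRRRRBR
GRRRRRRR
RRRRRRRR
RRRRRRRR
RRRYRRRR
RRRRRRRR
RRRGGGRR
After op 5 fill(4,7,R) [0 cells changed]:
RRRRRRBR
GRRRRRRR
RRRRRRRR
RRRRRRRR
RRRYRRRR
RRRRRRRR
RRRGGGRR

Answer: RRRRRRBR
GRRRRRRR
RRRRRRRR
RRRRRRRR
RRRYRRRR
RRRRRRRR
RRRGGGRR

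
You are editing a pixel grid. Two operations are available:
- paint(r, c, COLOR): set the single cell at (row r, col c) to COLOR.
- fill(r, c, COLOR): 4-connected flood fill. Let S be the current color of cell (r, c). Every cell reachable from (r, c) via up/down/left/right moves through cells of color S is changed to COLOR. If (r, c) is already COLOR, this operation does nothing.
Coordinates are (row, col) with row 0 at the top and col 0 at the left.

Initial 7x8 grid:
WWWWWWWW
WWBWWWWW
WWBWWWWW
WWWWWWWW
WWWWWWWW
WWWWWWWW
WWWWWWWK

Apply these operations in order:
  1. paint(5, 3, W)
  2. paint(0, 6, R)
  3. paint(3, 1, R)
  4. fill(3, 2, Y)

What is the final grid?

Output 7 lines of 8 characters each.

After op 1 paint(5,3,W):
WWWWWWWW
WWBWWWWW
WWBWWWWW
WWWWWWWW
WWWWWWWW
WWWWWWWW
WWWWWWWK
After op 2 paint(0,6,R):
WWWWWWRW
WWBWWWWW
WWBWWWWW
WWWWWWWW
WWWWWWWW
WWWWWWWW
WWWWWWWK
After op 3 paint(3,1,R):
WWWWWWRW
WWBWWWWW
WWBWWWWW
WRWWWWWW
WWWWWWWW
WWWWWWWW
WWWWWWWK
After op 4 fill(3,2,Y) [51 cells changed]:
YYYYYYRY
YYBYYYYY
YYBYYYYY
YRYYYYYY
YYYYYYYY
YYYYYYYY
YYYYYYYK

Answer: YYYYYYRY
YYBYYYYY
YYBYYYYY
YRYYYYYY
YYYYYYYY
YYYYYYYY
YYYYYYYK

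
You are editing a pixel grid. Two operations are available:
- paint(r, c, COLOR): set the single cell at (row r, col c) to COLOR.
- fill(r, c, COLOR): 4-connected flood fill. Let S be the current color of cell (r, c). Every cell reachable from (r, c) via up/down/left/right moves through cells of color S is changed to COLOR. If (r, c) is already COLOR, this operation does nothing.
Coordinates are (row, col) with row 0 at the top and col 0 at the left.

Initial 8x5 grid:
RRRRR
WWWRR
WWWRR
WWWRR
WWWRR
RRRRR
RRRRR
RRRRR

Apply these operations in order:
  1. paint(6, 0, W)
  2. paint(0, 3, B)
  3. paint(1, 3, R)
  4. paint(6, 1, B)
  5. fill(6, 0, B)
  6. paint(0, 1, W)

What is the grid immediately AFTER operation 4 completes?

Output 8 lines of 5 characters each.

After op 1 paint(6,0,W):
RRRRR
WWWRR
WWWRR
WWWRR
WWWRR
RRRRR
WRRRR
RRRRR
After op 2 paint(0,3,B):
RRRBR
WWWRR
WWWRR
WWWRR
WWWRR
RRRRR
WRRRR
RRRRR
After op 3 paint(1,3,R):
RRRBR
WWWRR
WWWRR
WWWRR
WWWRR
RRRRR
WRRRR
RRRRR
After op 4 paint(6,1,B):
RRRBR
WWWRR
WWWRR
WWWRR
WWWRR
RRRRR
WBRRR
RRRRR

Answer: RRRBR
WWWRR
WWWRR
WWWRR
WWWRR
RRRRR
WBRRR
RRRRR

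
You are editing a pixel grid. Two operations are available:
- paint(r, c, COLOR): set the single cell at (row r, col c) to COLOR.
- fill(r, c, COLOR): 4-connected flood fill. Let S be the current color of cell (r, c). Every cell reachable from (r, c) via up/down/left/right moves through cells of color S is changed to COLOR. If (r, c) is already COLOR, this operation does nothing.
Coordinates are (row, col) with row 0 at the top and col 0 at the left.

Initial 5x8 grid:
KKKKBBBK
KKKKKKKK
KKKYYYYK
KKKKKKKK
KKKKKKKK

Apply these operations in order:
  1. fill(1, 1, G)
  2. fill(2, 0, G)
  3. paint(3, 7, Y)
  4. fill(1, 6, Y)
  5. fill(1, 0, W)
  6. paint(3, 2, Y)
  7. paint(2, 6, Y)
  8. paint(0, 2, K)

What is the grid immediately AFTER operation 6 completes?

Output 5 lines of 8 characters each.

After op 1 fill(1,1,G) [33 cells changed]:
GGGGBBBG
GGGGGGGG
GGGYYYYG
GGGGGGGG
GGGGGGGG
After op 2 fill(2,0,G) [0 cells changed]:
GGGGBBBG
GGGGGGGG
GGGYYYYG
GGGGGGGG
GGGGGGGG
After op 3 paint(3,7,Y):
GGGGBBBG
GGGGGGGG
GGGYYYYG
GGGGGGGY
GGGGGGGG
After op 4 fill(1,6,Y) [32 cells changed]:
YYYYBBBY
YYYYYYYY
YYYYYYYY
YYYYYYYY
YYYYYYYY
After op 5 fill(1,0,W) [37 cells changed]:
WWWWBBBW
WWWWWWWW
WWWWWWWW
WWWWWWWW
WWWWWWWW
After op 6 paint(3,2,Y):
WWWWBBBW
WWWWWWWW
WWWWWWWW
WWYWWWWW
WWWWWWWW

Answer: WWWWBBBW
WWWWWWWW
WWWWWWWW
WWYWWWWW
WWWWWWWW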